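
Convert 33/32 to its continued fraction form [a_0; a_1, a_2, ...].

[1; 32]

Run the Euclidean algorithm on 33 and 32; the successive quotients are the partial quotients a_0, a_1, ... (each step inverts the fractional part left over by the previous one):
  33 = 1*32 + 1, so a_0 = 1.
  32 = 32*1 + 0, so a_1 = 32.
The remainder reaches 0 after 2 divisions, so the expansion has 2 partial quotients, read off in order.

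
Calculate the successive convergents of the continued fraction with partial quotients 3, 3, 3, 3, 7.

Using the convergent recurrence p_i = a_i*p_{i-1} + p_{i-2}, q_i = a_i*q_{i-1} + q_{i-2} with p_{-2}=0, p_{-1}=1, q_{-2}=1, q_{-1}=0:
  i=0: a_0=3, p_0 = 3*1 + 0 = 3, q_0 = 3*0 + 1 = 1.
  i=1: a_1=3, p_1 = 3*3 + 1 = 10, q_1 = 3*1 + 0 = 3.
  i=2: a_2=3, p_2 = 3*10 + 3 = 33, q_2 = 3*3 + 1 = 10.
  i=3: a_3=3, p_3 = 3*33 + 10 = 109, q_3 = 3*10 + 3 = 33.
  i=4: a_4=7, p_4 = 7*109 + 33 = 796, q_4 = 7*33 + 10 = 241.

3/1, 10/3, 33/10, 109/33, 796/241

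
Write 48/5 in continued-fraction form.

Run the Euclidean algorithm on 48 and 5; the successive quotients are the partial quotients a_0, a_1, ... (each step inverts the fractional part left over by the previous one):
  48 = 9*5 + 3, so a_0 = 9.
  5 = 1*3 + 2, so a_1 = 1.
  3 = 1*2 + 1, so a_2 = 1.
  2 = 2*1 + 0, so a_3 = 2.
The remainder reaches 0 after 4 divisions, so the expansion has 4 partial quotients, read off in order.

[9; 1, 1, 2]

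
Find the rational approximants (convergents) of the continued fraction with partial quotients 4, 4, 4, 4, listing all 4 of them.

4/1, 17/4, 72/17, 305/72

Using the convergent recurrence p_i = a_i*p_{i-1} + p_{i-2}, q_i = a_i*q_{i-1} + q_{i-2} with p_{-2}=0, p_{-1}=1, q_{-2}=1, q_{-1}=0:
  i=0: a_0=4, p_0 = 4*1 + 0 = 4, q_0 = 4*0 + 1 = 1.
  i=1: a_1=4, p_1 = 4*4 + 1 = 17, q_1 = 4*1 + 0 = 4.
  i=2: a_2=4, p_2 = 4*17 + 4 = 72, q_2 = 4*4 + 1 = 17.
  i=3: a_3=4, p_3 = 4*72 + 17 = 305, q_3 = 4*17 + 4 = 72.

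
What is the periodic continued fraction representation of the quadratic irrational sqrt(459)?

[21; (2, 2, 1, 4, 21, 4, 1, 2, 2, 42)]

Write x_i = (sqrt(459) + m_i)/d_i with (m_0, d_0) = (0, 1). a_0 = floor(sqrt(459)) = 21, since 21^2 = 441 <= 459 < 484 = 22^2.
Iterate m_{i+1} = d_i*a_i - m_i, d_{i+1} = (459 - m_{i+1}^2)/d_i, a_{i+1} = floor((a_0 + m_{i+1})/d_{i+1}):
  m_1 = 1*21 - 0 = 21, d_1 = (459 - 21^2)/1 = 18/1 = 18, a_1 = floor((21 + 21)/18) = 2.
  m_2 = 18*2 - 21 = 15, d_2 = (459 - 15^2)/18 = 234/18 = 13, a_2 = floor((21 + 15)/13) = 2.
  m_3 = 13*2 - 15 = 11, d_3 = (459 - 11^2)/13 = 338/13 = 26, a_3 = floor((21 + 11)/26) = 1.
  m_4 = 26*1 - 11 = 15, d_4 = (459 - 15^2)/26 = 234/26 = 9, a_4 = floor((21 + 15)/9) = 4.
  m_5 = 9*4 - 15 = 21, d_5 = (459 - 21^2)/9 = 18/9 = 2, a_5 = floor((21 + 21)/2) = 21.
  m_6 = 2*21 - 21 = 21, d_6 = (459 - 21^2)/2 = 18/2 = 9, a_6 = floor((21 + 21)/9) = 4.
  m_7 = 9*4 - 21 = 15, d_7 = (459 - 15^2)/9 = 234/9 = 26, a_7 = floor((21 + 15)/26) = 1.
  m_8 = 26*1 - 15 = 11, d_8 = (459 - 11^2)/26 = 338/26 = 13, a_8 = floor((21 + 11)/13) = 2.
  m_9 = 13*2 - 11 = 15, d_9 = (459 - 15^2)/13 = 234/13 = 18, a_9 = floor((21 + 15)/18) = 2.
  m_10 = 18*2 - 15 = 21, d_10 = (459 - 21^2)/18 = 18/18 = 1, a_10 = floor((21 + 21)/1) = 42.
  m_11 = 1*42 - 21 = 21, d_11 = (459 - 21^2)/1 = 18/1 = 18: (m_11, d_11) = (m_1, d_1) = (21, 18), so from here the quotients repeat a_1, ..., a_10; the period length is 10.
Hence the expansion of sqrt(459) is a_0 = 21 followed by the repeating block 2, 2, 1, 4, 21, 4, 1, 2, 2, 42 (period 10).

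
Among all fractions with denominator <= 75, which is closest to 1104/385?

195/68

Expand x = 1104/385 as a continued fraction with the Euclidean algorithm:
  1104 = 2*385 + 334, so a_0 = 2.
  385 = 1*334 + 51, so a_1 = 1.
  334 = 6*51 + 28, so a_2 = 6.
  51 = 1*28 + 23, so a_3 = 1.
  28 = 1*23 + 5, so a_4 = 1.
  23 = 4*5 + 3, so a_5 = 4.
  5 = 1*3 + 2, so a_6 = 1.
  3 = 1*2 + 1, so a_7 = 1.
  2 = 2*1 + 0, so a_8 = 2.
so x = [2; 1, 6, 1, 1, 4, 1, 1, 2].
Convergents (p_i = a_i*p_{i-1} + p_{i-2}, q_i = a_i*q_{i-1} + q_{i-2} with p_{-2}=0, p_{-1}=1, q_{-2}=1, q_{-1}=0), until the denominator exceeds 75:
  i=0: a_0=2, p_0 = 2*1 + 0 = 2, q_0 = 2*0 + 1 = 1.
  i=1: a_1=1, p_1 = 1*2 + 1 = 3, q_1 = 1*1 + 0 = 1.
  i=2: a_2=6, p_2 = 6*3 + 2 = 20, q_2 = 6*1 + 1 = 7.
  i=3: a_3=1, p_3 = 1*20 + 3 = 23, q_3 = 1*7 + 1 = 8.
  i=4: a_4=1, p_4 = 1*23 + 20 = 43, q_4 = 1*8 + 7 = 15.
  i=5: a_5=4, p_5 = 4*43 + 23 = 195, q_5 = 4*15 + 8 = 68.
  i=6: a_6=1, p_6 = 1*195 + 43 = 238, q_6 = 1*68 + 15 = 83.
q_6 = 83 > 75, so the last convergent with denominator <= 75 is p_5/q_5 = 195/68.
The closest fraction with denominator <= 75 is either p_5/q_5 or the intermediate fraction (k*p_5 + p_4)/(k*q_5 + q_4) with the largest k >= 1 whose denominator stays <= 75; these approach x as k grows, and every other convergent or intermediate fraction in range is farther away.
Largest k: floor((75 - q_4)/q_5) = floor((75 - 15)/68) = 0.
Since k = 0, no intermediate fraction beyond p_5/q_5 has denominator <= 75, so the convergent 195/68 is the closest (its error is |1104*68 - 195*385|/(385*68) = 3/26180).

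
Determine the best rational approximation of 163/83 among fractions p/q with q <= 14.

27/14

Expand x = 163/83 as a continued fraction with the Euclidean algorithm:
  163 = 1*83 + 80, so a_0 = 1.
  83 = 1*80 + 3, so a_1 = 1.
  80 = 26*3 + 2, so a_2 = 26.
  3 = 1*2 + 1, so a_3 = 1.
  2 = 2*1 + 0, so a_4 = 2.
so x = [1; 1, 26, 1, 2].
Convergents (p_i = a_i*p_{i-1} + p_{i-2}, q_i = a_i*q_{i-1} + q_{i-2} with p_{-2}=0, p_{-1}=1, q_{-2}=1, q_{-1}=0), until the denominator exceeds 14:
  i=0: a_0=1, p_0 = 1*1 + 0 = 1, q_0 = 1*0 + 1 = 1.
  i=1: a_1=1, p_1 = 1*1 + 1 = 2, q_1 = 1*1 + 0 = 1.
  i=2: a_2=26, p_2 = 26*2 + 1 = 53, q_2 = 26*1 + 1 = 27.
q_2 = 27 > 14, so the last convergent with denominator <= 14 is p_1/q_1 = 2/1.
The closest fraction with denominator <= 14 is either p_1/q_1 or the intermediate fraction (k*p_1 + p_0)/(k*q_1 + q_0) with the largest k >= 1 whose denominator stays <= 14; these approach x as k grows, and every other convergent or intermediate fraction in range is farther away.
Largest k: floor((14 - q_0)/q_1) = floor((14 - 1)/1) = 13.
That gives (13*2 + 1)/(13*1 + 1) = 27/14.
Compare the errors: |x - 2/1| = |163*1 - 2*83|/(83*1) = 3/83, and |x - 27/14| = |163*14 - 27*83|/(83*14) = 41/1162.
Cross-multiplying, 41*83 = 3403 < 3486 = 3*1162, so 41/1162 is smaller: the intermediate fraction 27/14 is closer to x than 2/1.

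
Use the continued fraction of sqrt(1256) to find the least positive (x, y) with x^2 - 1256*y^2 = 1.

First expand sqrt(1256) as a continued fraction. With x_i = (sqrt(1256) + m_i)/d_i and (m_0, d_0) = (0, 1): a_0 = floor(sqrt(1256)) = 35, since 35^2 = 1225 <= 1256 < 1296 = 36^2.
Iterate m_{i+1} = d_i*a_i - m_i, d_{i+1} = (1256 - m_{i+1}^2)/d_i, a_{i+1} = floor((a_0 + m_{i+1})/d_{i+1}):
  m_1 = 1*35 - 0 = 35, d_1 = (1256 - 35^2)/1 = 31/1 = 31, a_1 = floor((35 + 35)/31) = 2.
  m_2 = 31*2 - 35 = 27, d_2 = (1256 - 27^2)/31 = 527/31 = 17, a_2 = floor((35 + 27)/17) = 3.
  m_3 = 17*3 - 27 = 24, d_3 = (1256 - 24^2)/17 = 680/17 = 40, a_3 = floor((35 + 24)/40) = 1.
  m_4 = 40*1 - 24 = 16, d_4 = (1256 - 16^2)/40 = 1000/40 = 25, a_4 = floor((35 + 16)/25) = 2.
  m_5 = 25*2 - 16 = 34, d_5 = (1256 - 34^2)/25 = 100/25 = 4, a_5 = floor((35 + 34)/4) = 17.
  m_6 = 4*17 - 34 = 34, d_6 = (1256 - 34^2)/4 = 100/4 = 25, a_6 = floor((35 + 34)/25) = 2.
  m_7 = 25*2 - 34 = 16, d_7 = (1256 - 16^2)/25 = 1000/25 = 40, a_7 = floor((35 + 16)/40) = 1.
  m_8 = 40*1 - 16 = 24, d_8 = (1256 - 24^2)/40 = 680/40 = 17, a_8 = floor((35 + 24)/17) = 3.
  m_9 = 17*3 - 24 = 27, d_9 = (1256 - 27^2)/17 = 527/17 = 31, a_9 = floor((35 + 27)/31) = 2.
  m_10 = 31*2 - 27 = 35, d_10 = (1256 - 35^2)/31 = 31/31 = 1, a_10 = floor((35 + 35)/1) = 70.
  m_11 = 1*70 - 35 = 35, d_11 = (1256 - 35^2)/1 = 31/1 = 31: (m_11, d_11) = (m_1, d_1) = (35, 31), so from here the quotients repeat a_1, ..., a_10; the period length is 10.
So sqrt(1256) = [35; (2, 3, 1, 2, 17, 2, 1, 3, 2, 70)] with period length k = 10.
k is even, so the fundamental solution of x^2 - 1256y^2 = 1 is (p_{k-1}, q_{k-1}) = (p_9, q_9); compute convergents through index 9.
Convergents (p_i = a_i*p_{i-1} + p_{i-2}, q_i = a_i*q_{i-1} + q_{i-2} with p_{-2}=0, p_{-1}=1, q_{-2}=1, q_{-1}=0):
  i=0: a_0=35, p_0 = 35*1 + 0 = 35, q_0 = 35*0 + 1 = 1.
  i=1: a_1=2, p_1 = 2*35 + 1 = 71, q_1 = 2*1 + 0 = 2.
  i=2: a_2=3, p_2 = 3*71 + 35 = 248, q_2 = 3*2 + 1 = 7.
  i=3: a_3=1, p_3 = 1*248 + 71 = 319, q_3 = 1*7 + 2 = 9.
  i=4: a_4=2, p_4 = 2*319 + 248 = 886, q_4 = 2*9 + 7 = 25.
  i=5: a_5=17, p_5 = 17*886 + 319 = 15381, q_5 = 17*25 + 9 = 434.
  i=6: a_6=2, p_6 = 2*15381 + 886 = 31648, q_6 = 2*434 + 25 = 893.
  i=7: a_7=1, p_7 = 1*31648 + 15381 = 47029, q_7 = 1*893 + 434 = 1327.
  i=8: a_8=3, p_8 = 3*47029 + 31648 = 172735, q_8 = 3*1327 + 893 = 4874.
  i=9: a_9=2, p_9 = 2*172735 + 47029 = 392499, q_9 = 2*4874 + 1327 = 11075.
Check: 392499^2 - 1256*11075^2 = 154055465001 - 154055465000 = 1, so (x, y) = (392499, 11075) solves the equation, and by the theorem it is the least positive solution.

(x, y) = (392499, 11075)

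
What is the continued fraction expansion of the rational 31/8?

Run the Euclidean algorithm on 31 and 8; the successive quotients are the partial quotients a_0, a_1, ... (each step inverts the fractional part left over by the previous one):
  31 = 3*8 + 7, so a_0 = 3.
  8 = 1*7 + 1, so a_1 = 1.
  7 = 7*1 + 0, so a_2 = 7.
The remainder reaches 0 after 3 divisions, so the expansion has 3 partial quotients, read off in order.

[3; 1, 7]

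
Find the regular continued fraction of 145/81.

Run the Euclidean algorithm on 145 and 81; the successive quotients are the partial quotients a_0, a_1, ... (each step inverts the fractional part left over by the previous one):
  145 = 1*81 + 64, so a_0 = 1.
  81 = 1*64 + 17, so a_1 = 1.
  64 = 3*17 + 13, so a_2 = 3.
  17 = 1*13 + 4, so a_3 = 1.
  13 = 3*4 + 1, so a_4 = 3.
  4 = 4*1 + 0, so a_5 = 4.
The remainder reaches 0 after 6 divisions, so the expansion has 6 partial quotients, read off in order.

[1; 1, 3, 1, 3, 4]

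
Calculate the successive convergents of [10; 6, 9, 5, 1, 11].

Using the convergent recurrence p_i = a_i*p_{i-1} + p_{i-2}, q_i = a_i*q_{i-1} + q_{i-2} with p_{-2}=0, p_{-1}=1, q_{-2}=1, q_{-1}=0:
  i=0: a_0=10, p_0 = 10*1 + 0 = 10, q_0 = 10*0 + 1 = 1.
  i=1: a_1=6, p_1 = 6*10 + 1 = 61, q_1 = 6*1 + 0 = 6.
  i=2: a_2=9, p_2 = 9*61 + 10 = 559, q_2 = 9*6 + 1 = 55.
  i=3: a_3=5, p_3 = 5*559 + 61 = 2856, q_3 = 5*55 + 6 = 281.
  i=4: a_4=1, p_4 = 1*2856 + 559 = 3415, q_4 = 1*281 + 55 = 336.
  i=5: a_5=11, p_5 = 11*3415 + 2856 = 40421, q_5 = 11*336 + 281 = 3977.

10/1, 61/6, 559/55, 2856/281, 3415/336, 40421/3977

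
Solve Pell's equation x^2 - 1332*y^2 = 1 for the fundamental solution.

(x, y) = (73, 2)

First expand sqrt(1332) as a continued fraction. With x_i = (sqrt(1332) + m_i)/d_i and (m_0, d_0) = (0, 1): a_0 = floor(sqrt(1332)) = 36, since 36^2 = 1296 <= 1332 < 1369 = 37^2.
Iterate m_{i+1} = d_i*a_i - m_i, d_{i+1} = (1332 - m_{i+1}^2)/d_i, a_{i+1} = floor((a_0 + m_{i+1})/d_{i+1}):
  m_1 = 1*36 - 0 = 36, d_1 = (1332 - 36^2)/1 = 36/1 = 36, a_1 = floor((36 + 36)/36) = 2.
  m_2 = 36*2 - 36 = 36, d_2 = (1332 - 36^2)/36 = 36/36 = 1, a_2 = floor((36 + 36)/1) = 72.
  m_3 = 1*72 - 36 = 36, d_3 = (1332 - 36^2)/1 = 36/1 = 36: (m_3, d_3) = (m_1, d_1) = (36, 36), so from here the quotients repeat a_1, a_2; the period length is 2.
So sqrt(1332) = [36; (2, 72)] with period length k = 2.
k is even, so the fundamental solution of x^2 - 1332y^2 = 1 is (p_{k-1}, q_{k-1}) = (p_1, q_1); compute convergents through index 1.
Convergents (p_i = a_i*p_{i-1} + p_{i-2}, q_i = a_i*q_{i-1} + q_{i-2} with p_{-2}=0, p_{-1}=1, q_{-2}=1, q_{-1}=0):
  i=0: a_0=36, p_0 = 36*1 + 0 = 36, q_0 = 36*0 + 1 = 1.
  i=1: a_1=2, p_1 = 2*36 + 1 = 73, q_1 = 2*1 + 0 = 2.
Check: 73^2 - 1332*2^2 = 5329 - 5328 = 1, so (x, y) = (73, 2) solves the equation, and by the theorem it is the least positive solution.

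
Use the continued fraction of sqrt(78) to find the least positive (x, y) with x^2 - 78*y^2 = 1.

First expand sqrt(78) as a continued fraction. With x_i = (sqrt(78) + m_i)/d_i and (m_0, d_0) = (0, 1): a_0 = floor(sqrt(78)) = 8, since 8^2 = 64 <= 78 < 81 = 9^2.
Iterate m_{i+1} = d_i*a_i - m_i, d_{i+1} = (78 - m_{i+1}^2)/d_i, a_{i+1} = floor((a_0 + m_{i+1})/d_{i+1}):
  m_1 = 1*8 - 0 = 8, d_1 = (78 - 8^2)/1 = 14/1 = 14, a_1 = floor((8 + 8)/14) = 1.
  m_2 = 14*1 - 8 = 6, d_2 = (78 - 6^2)/14 = 42/14 = 3, a_2 = floor((8 + 6)/3) = 4.
  m_3 = 3*4 - 6 = 6, d_3 = (78 - 6^2)/3 = 42/3 = 14, a_3 = floor((8 + 6)/14) = 1.
  m_4 = 14*1 - 6 = 8, d_4 = (78 - 8^2)/14 = 14/14 = 1, a_4 = floor((8 + 8)/1) = 16.
  m_5 = 1*16 - 8 = 8, d_5 = (78 - 8^2)/1 = 14/1 = 14: (m_5, d_5) = (m_1, d_1) = (8, 14), so from here the quotients repeat a_1, ..., a_4; the period length is 4.
So sqrt(78) = [8; (1, 4, 1, 16)] with period length k = 4.
k is even, so the fundamental solution of x^2 - 78y^2 = 1 is (p_{k-1}, q_{k-1}) = (p_3, q_3); compute convergents through index 3.
Convergents (p_i = a_i*p_{i-1} + p_{i-2}, q_i = a_i*q_{i-1} + q_{i-2} with p_{-2}=0, p_{-1}=1, q_{-2}=1, q_{-1}=0):
  i=0: a_0=8, p_0 = 8*1 + 0 = 8, q_0 = 8*0 + 1 = 1.
  i=1: a_1=1, p_1 = 1*8 + 1 = 9, q_1 = 1*1 + 0 = 1.
  i=2: a_2=4, p_2 = 4*9 + 8 = 44, q_2 = 4*1 + 1 = 5.
  i=3: a_3=1, p_3 = 1*44 + 9 = 53, q_3 = 1*5 + 1 = 6.
Check: 53^2 - 78*6^2 = 2809 - 2808 = 1, so (x, y) = (53, 6) solves the equation, and by the theorem it is the least positive solution.

(x, y) = (53, 6)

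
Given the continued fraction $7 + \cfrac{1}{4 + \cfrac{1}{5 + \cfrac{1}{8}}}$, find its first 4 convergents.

Using the convergent recurrence p_i = a_i*p_{i-1} + p_{i-2}, q_i = a_i*q_{i-1} + q_{i-2} with p_{-2}=0, p_{-1}=1, q_{-2}=1, q_{-1}=0:
  i=0: a_0=7, p_0 = 7*1 + 0 = 7, q_0 = 7*0 + 1 = 1.
  i=1: a_1=4, p_1 = 4*7 + 1 = 29, q_1 = 4*1 + 0 = 4.
  i=2: a_2=5, p_2 = 5*29 + 7 = 152, q_2 = 5*4 + 1 = 21.
  i=3: a_3=8, p_3 = 8*152 + 29 = 1245, q_3 = 8*21 + 4 = 172.

7/1, 29/4, 152/21, 1245/172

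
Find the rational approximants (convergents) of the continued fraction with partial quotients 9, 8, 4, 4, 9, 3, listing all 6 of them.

Using the convergent recurrence p_i = a_i*p_{i-1} + p_{i-2}, q_i = a_i*q_{i-1} + q_{i-2} with p_{-2}=0, p_{-1}=1, q_{-2}=1, q_{-1}=0:
  i=0: a_0=9, p_0 = 9*1 + 0 = 9, q_0 = 9*0 + 1 = 1.
  i=1: a_1=8, p_1 = 8*9 + 1 = 73, q_1 = 8*1 + 0 = 8.
  i=2: a_2=4, p_2 = 4*73 + 9 = 301, q_2 = 4*8 + 1 = 33.
  i=3: a_3=4, p_3 = 4*301 + 73 = 1277, q_3 = 4*33 + 8 = 140.
  i=4: a_4=9, p_4 = 9*1277 + 301 = 11794, q_4 = 9*140 + 33 = 1293.
  i=5: a_5=3, p_5 = 3*11794 + 1277 = 36659, q_5 = 3*1293 + 140 = 4019.

9/1, 73/8, 301/33, 1277/140, 11794/1293, 36659/4019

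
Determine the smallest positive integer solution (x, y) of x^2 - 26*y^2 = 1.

First expand sqrt(26) as a continued fraction. With x_i = (sqrt(26) + m_i)/d_i and (m_0, d_0) = (0, 1): a_0 = floor(sqrt(26)) = 5, since 5^2 = 25 <= 26 < 36 = 6^2.
Iterate m_{i+1} = d_i*a_i - m_i, d_{i+1} = (26 - m_{i+1}^2)/d_i, a_{i+1} = floor((a_0 + m_{i+1})/d_{i+1}):
  m_1 = 1*5 - 0 = 5, d_1 = (26 - 5^2)/1 = 1/1 = 1, a_1 = floor((5 + 5)/1) = 10.
  m_2 = 1*10 - 5 = 5, d_2 = (26 - 5^2)/1 = 1/1 = 1: (m_2, d_2) = (m_1, d_1) = (5, 1), so from here the quotient a_1 repeats; the period length is 1.
So sqrt(26) = [5; (10)] with period length k = 1.
k is odd, so (p_{k-1}, q_{k-1}) only solves x^2 - 26y^2 = -1 and the fundamental solution of x^2 - 26y^2 = 1 is (p_{2k-1}, q_{2k-1}) = (p_1, q_1); compute convergents through index 1, running through the period twice.
Convergents (p_i = a_i*p_{i-1} + p_{i-2}, q_i = a_i*q_{i-1} + q_{i-2} with p_{-2}=0, p_{-1}=1, q_{-2}=1, q_{-1}=0):
  i=0: a_0=5, p_0 = 5*1 + 0 = 5, q_0 = 5*0 + 1 = 1.
  i=1: a_1=10, p_1 = 10*5 + 1 = 51, q_1 = 10*1 + 0 = 10.
Indeed p_0^2 - 26*q_0^2 = 25 - 26 = -1, not +1.
Check: 51^2 - 26*10^2 = 2601 - 2600 = 1, so (x, y) = (51, 10) solves the equation, and by the theorem it is the least positive solution.

(x, y) = (51, 10)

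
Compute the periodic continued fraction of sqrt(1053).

[32; (2, 4, 2, 64)]

Write x_i = (sqrt(1053) + m_i)/d_i with (m_0, d_0) = (0, 1). a_0 = floor(sqrt(1053)) = 32, since 32^2 = 1024 <= 1053 < 1089 = 33^2.
Iterate m_{i+1} = d_i*a_i - m_i, d_{i+1} = (1053 - m_{i+1}^2)/d_i, a_{i+1} = floor((a_0 + m_{i+1})/d_{i+1}):
  m_1 = 1*32 - 0 = 32, d_1 = (1053 - 32^2)/1 = 29/1 = 29, a_1 = floor((32 + 32)/29) = 2.
  m_2 = 29*2 - 32 = 26, d_2 = (1053 - 26^2)/29 = 377/29 = 13, a_2 = floor((32 + 26)/13) = 4.
  m_3 = 13*4 - 26 = 26, d_3 = (1053 - 26^2)/13 = 377/13 = 29, a_3 = floor((32 + 26)/29) = 2.
  m_4 = 29*2 - 26 = 32, d_4 = (1053 - 32^2)/29 = 29/29 = 1, a_4 = floor((32 + 32)/1) = 64.
  m_5 = 1*64 - 32 = 32, d_5 = (1053 - 32^2)/1 = 29/1 = 29: (m_5, d_5) = (m_1, d_1) = (32, 29), so from here the quotients repeat a_1, ..., a_4; the period length is 4.
Hence the expansion of sqrt(1053) is a_0 = 32 followed by the repeating block 2, 4, 2, 64 (period 4).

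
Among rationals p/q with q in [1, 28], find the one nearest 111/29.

Expand x = 111/29 as a continued fraction with the Euclidean algorithm:
  111 = 3*29 + 24, so a_0 = 3.
  29 = 1*24 + 5, so a_1 = 1.
  24 = 4*5 + 4, so a_2 = 4.
  5 = 1*4 + 1, so a_3 = 1.
  4 = 4*1 + 0, so a_4 = 4.
so x = [3; 1, 4, 1, 4].
Convergents (p_i = a_i*p_{i-1} + p_{i-2}, q_i = a_i*q_{i-1} + q_{i-2} with p_{-2}=0, p_{-1}=1, q_{-2}=1, q_{-1}=0), until the denominator exceeds 28:
  i=0: a_0=3, p_0 = 3*1 + 0 = 3, q_0 = 3*0 + 1 = 1.
  i=1: a_1=1, p_1 = 1*3 + 1 = 4, q_1 = 1*1 + 0 = 1.
  i=2: a_2=4, p_2 = 4*4 + 3 = 19, q_2 = 4*1 + 1 = 5.
  i=3: a_3=1, p_3 = 1*19 + 4 = 23, q_3 = 1*5 + 1 = 6.
  i=4: a_4=4, p_4 = 4*23 + 19 = 111, q_4 = 4*6 + 5 = 29.
q_4 = 29 > 28, so the last convergent with denominator <= 28 is p_3/q_3 = 23/6.
The closest fraction with denominator <= 28 is either p_3/q_3 or the intermediate fraction (k*p_3 + p_2)/(k*q_3 + q_2) with the largest k >= 1 whose denominator stays <= 28; these approach x as k grows, and every other convergent or intermediate fraction in range is farther away.
Largest k: floor((28 - q_2)/q_3) = floor((28 - 5)/6) = 3.
That gives (3*23 + 19)/(3*6 + 5) = 88/23.
Compare the errors: |x - 23/6| = |111*6 - 23*29|/(29*6) = 1/174, and |x - 88/23| = |111*23 - 88*29|/(29*23) = 1/667.
Cross-multiplying, 1*174 = 174 < 667 = 1*667, so 1/667 is smaller: the intermediate fraction 88/23 is closer to x than 23/6.

88/23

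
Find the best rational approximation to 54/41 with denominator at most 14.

Expand x = 54/41 as a continued fraction with the Euclidean algorithm:
  54 = 1*41 + 13, so a_0 = 1.
  41 = 3*13 + 2, so a_1 = 3.
  13 = 6*2 + 1, so a_2 = 6.
  2 = 2*1 + 0, so a_3 = 2.
so x = [1; 3, 6, 2].
Convergents (p_i = a_i*p_{i-1} + p_{i-2}, q_i = a_i*q_{i-1} + q_{i-2} with p_{-2}=0, p_{-1}=1, q_{-2}=1, q_{-1}=0), until the denominator exceeds 14:
  i=0: a_0=1, p_0 = 1*1 + 0 = 1, q_0 = 1*0 + 1 = 1.
  i=1: a_1=3, p_1 = 3*1 + 1 = 4, q_1 = 3*1 + 0 = 3.
  i=2: a_2=6, p_2 = 6*4 + 1 = 25, q_2 = 6*3 + 1 = 19.
q_2 = 19 > 14, so the last convergent with denominator <= 14 is p_1/q_1 = 4/3.
The closest fraction with denominator <= 14 is either p_1/q_1 or the intermediate fraction (k*p_1 + p_0)/(k*q_1 + q_0) with the largest k >= 1 whose denominator stays <= 14; these approach x as k grows, and every other convergent or intermediate fraction in range is farther away.
Largest k: floor((14 - q_0)/q_1) = floor((14 - 1)/3) = 4.
That gives (4*4 + 1)/(4*3 + 1) = 17/13.
Compare the errors: |x - 4/3| = |54*3 - 4*41|/(41*3) = 2/123, and |x - 17/13| = |54*13 - 17*41|/(41*13) = 5/533.
Cross-multiplying, 5*123 = 615 < 1066 = 2*533, so 5/533 is smaller: the intermediate fraction 17/13 is closer to x than 4/3.

17/13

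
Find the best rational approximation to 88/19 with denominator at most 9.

Expand x = 88/19 as a continued fraction with the Euclidean algorithm:
  88 = 4*19 + 12, so a_0 = 4.
  19 = 1*12 + 7, so a_1 = 1.
  12 = 1*7 + 5, so a_2 = 1.
  7 = 1*5 + 2, so a_3 = 1.
  5 = 2*2 + 1, so a_4 = 2.
  2 = 2*1 + 0, so a_5 = 2.
so x = [4; 1, 1, 1, 2, 2].
Convergents (p_i = a_i*p_{i-1} + p_{i-2}, q_i = a_i*q_{i-1} + q_{i-2} with p_{-2}=0, p_{-1}=1, q_{-2}=1, q_{-1}=0), until the denominator exceeds 9:
  i=0: a_0=4, p_0 = 4*1 + 0 = 4, q_0 = 4*0 + 1 = 1.
  i=1: a_1=1, p_1 = 1*4 + 1 = 5, q_1 = 1*1 + 0 = 1.
  i=2: a_2=1, p_2 = 1*5 + 4 = 9, q_2 = 1*1 + 1 = 2.
  i=3: a_3=1, p_3 = 1*9 + 5 = 14, q_3 = 1*2 + 1 = 3.
  i=4: a_4=2, p_4 = 2*14 + 9 = 37, q_4 = 2*3 + 2 = 8.
  i=5: a_5=2, p_5 = 2*37 + 14 = 88, q_5 = 2*8 + 3 = 19.
q_5 = 19 > 9, so the last convergent with denominator <= 9 is p_4/q_4 = 37/8.
The closest fraction with denominator <= 9 is either p_4/q_4 or the intermediate fraction (k*p_4 + p_3)/(k*q_4 + q_3) with the largest k >= 1 whose denominator stays <= 9; these approach x as k grows, and every other convergent or intermediate fraction in range is farther away.
Largest k: floor((9 - q_3)/q_4) = floor((9 - 3)/8) = 0.
Since k = 0, no intermediate fraction beyond p_4/q_4 has denominator <= 9, so the convergent 37/8 is the closest (its error is |88*8 - 37*19|/(19*8) = 1/152).

37/8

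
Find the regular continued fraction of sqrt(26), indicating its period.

Write x_i = (sqrt(26) + m_i)/d_i with (m_0, d_0) = (0, 1). a_0 = floor(sqrt(26)) = 5, since 5^2 = 25 <= 26 < 36 = 6^2.
Iterate m_{i+1} = d_i*a_i - m_i, d_{i+1} = (26 - m_{i+1}^2)/d_i, a_{i+1} = floor((a_0 + m_{i+1})/d_{i+1}):
  m_1 = 1*5 - 0 = 5, d_1 = (26 - 5^2)/1 = 1/1 = 1, a_1 = floor((5 + 5)/1) = 10.
  m_2 = 1*10 - 5 = 5, d_2 = (26 - 5^2)/1 = 1/1 = 1: (m_2, d_2) = (m_1, d_1) = (5, 1), so from here the quotient a_1 repeats; the period length is 1.
Hence the expansion of sqrt(26) is a_0 = 5 followed by the repeating block 10 (period 1).

[5; (10)]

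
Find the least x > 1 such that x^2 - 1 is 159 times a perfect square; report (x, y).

First expand sqrt(159) as a continued fraction. With x_i = (sqrt(159) + m_i)/d_i and (m_0, d_0) = (0, 1): a_0 = floor(sqrt(159)) = 12, since 12^2 = 144 <= 159 < 169 = 13^2.
Iterate m_{i+1} = d_i*a_i - m_i, d_{i+1} = (159 - m_{i+1}^2)/d_i, a_{i+1} = floor((a_0 + m_{i+1})/d_{i+1}):
  m_1 = 1*12 - 0 = 12, d_1 = (159 - 12^2)/1 = 15/1 = 15, a_1 = floor((12 + 12)/15) = 1.
  m_2 = 15*1 - 12 = 3, d_2 = (159 - 3^2)/15 = 150/15 = 10, a_2 = floor((12 + 3)/10) = 1.
  m_3 = 10*1 - 3 = 7, d_3 = (159 - 7^2)/10 = 110/10 = 11, a_3 = floor((12 + 7)/11) = 1.
  m_4 = 11*1 - 7 = 4, d_4 = (159 - 4^2)/11 = 143/11 = 13, a_4 = floor((12 + 4)/13) = 1.
  m_5 = 13*1 - 4 = 9, d_5 = (159 - 9^2)/13 = 78/13 = 6, a_5 = floor((12 + 9)/6) = 3.
  m_6 = 6*3 - 9 = 9, d_6 = (159 - 9^2)/6 = 78/6 = 13, a_6 = floor((12 + 9)/13) = 1.
  m_7 = 13*1 - 9 = 4, d_7 = (159 - 4^2)/13 = 143/13 = 11, a_7 = floor((12 + 4)/11) = 1.
  m_8 = 11*1 - 4 = 7, d_8 = (159 - 7^2)/11 = 110/11 = 10, a_8 = floor((12 + 7)/10) = 1.
  m_9 = 10*1 - 7 = 3, d_9 = (159 - 3^2)/10 = 150/10 = 15, a_9 = floor((12 + 3)/15) = 1.
  m_10 = 15*1 - 3 = 12, d_10 = (159 - 12^2)/15 = 15/15 = 1, a_10 = floor((12 + 12)/1) = 24.
  m_11 = 1*24 - 12 = 12, d_11 = (159 - 12^2)/1 = 15/1 = 15: (m_11, d_11) = (m_1, d_1) = (12, 15), so from here the quotients repeat a_1, ..., a_10; the period length is 10.
So sqrt(159) = [12; (1, 1, 1, 1, 3, 1, 1, 1, 1, 24)] with period length k = 10.
k is even, so the fundamental solution of x^2 - 159y^2 = 1 is (p_{k-1}, q_{k-1}) = (p_9, q_9); compute convergents through index 9.
Convergents (p_i = a_i*p_{i-1} + p_{i-2}, q_i = a_i*q_{i-1} + q_{i-2} with p_{-2}=0, p_{-1}=1, q_{-2}=1, q_{-1}=0):
  i=0: a_0=12, p_0 = 12*1 + 0 = 12, q_0 = 12*0 + 1 = 1.
  i=1: a_1=1, p_1 = 1*12 + 1 = 13, q_1 = 1*1 + 0 = 1.
  i=2: a_2=1, p_2 = 1*13 + 12 = 25, q_2 = 1*1 + 1 = 2.
  i=3: a_3=1, p_3 = 1*25 + 13 = 38, q_3 = 1*2 + 1 = 3.
  i=4: a_4=1, p_4 = 1*38 + 25 = 63, q_4 = 1*3 + 2 = 5.
  i=5: a_5=3, p_5 = 3*63 + 38 = 227, q_5 = 3*5 + 3 = 18.
  i=6: a_6=1, p_6 = 1*227 + 63 = 290, q_6 = 1*18 + 5 = 23.
  i=7: a_7=1, p_7 = 1*290 + 227 = 517, q_7 = 1*23 + 18 = 41.
  i=8: a_8=1, p_8 = 1*517 + 290 = 807, q_8 = 1*41 + 23 = 64.
  i=9: a_9=1, p_9 = 1*807 + 517 = 1324, q_9 = 1*64 + 41 = 105.
Check: 1324^2 - 159*105^2 = 1752976 - 1752975 = 1, so (x, y) = (1324, 105) solves the equation, and by the theorem it is the least positive solution.

(x, y) = (1324, 105)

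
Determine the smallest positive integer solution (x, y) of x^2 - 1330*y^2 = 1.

First expand sqrt(1330) as a continued fraction. With x_i = (sqrt(1330) + m_i)/d_i and (m_0, d_0) = (0, 1): a_0 = floor(sqrt(1330)) = 36, since 36^2 = 1296 <= 1330 < 1369 = 37^2.
Iterate m_{i+1} = d_i*a_i - m_i, d_{i+1} = (1330 - m_{i+1}^2)/d_i, a_{i+1} = floor((a_0 + m_{i+1})/d_{i+1}):
  m_1 = 1*36 - 0 = 36, d_1 = (1330 - 36^2)/1 = 34/1 = 34, a_1 = floor((36 + 36)/34) = 2.
  m_2 = 34*2 - 36 = 32, d_2 = (1330 - 32^2)/34 = 306/34 = 9, a_2 = floor((36 + 32)/9) = 7.
  m_3 = 9*7 - 32 = 31, d_3 = (1330 - 31^2)/9 = 369/9 = 41, a_3 = floor((36 + 31)/41) = 1.
  m_4 = 41*1 - 31 = 10, d_4 = (1330 - 10^2)/41 = 1230/41 = 30, a_4 = floor((36 + 10)/30) = 1.
  m_5 = 30*1 - 10 = 20, d_5 = (1330 - 20^2)/30 = 930/30 = 31, a_5 = floor((36 + 20)/31) = 1.
  m_6 = 31*1 - 20 = 11, d_6 = (1330 - 11^2)/31 = 1209/31 = 39, a_6 = floor((36 + 11)/39) = 1.
  m_7 = 39*1 - 11 = 28, d_7 = (1330 - 28^2)/39 = 546/39 = 14, a_7 = floor((36 + 28)/14) = 4.
  m_8 = 14*4 - 28 = 28, d_8 = (1330 - 28^2)/14 = 546/14 = 39, a_8 = floor((36 + 28)/39) = 1.
  m_9 = 39*1 - 28 = 11, d_9 = (1330 - 11^2)/39 = 1209/39 = 31, a_9 = floor((36 + 11)/31) = 1.
  m_10 = 31*1 - 11 = 20, d_10 = (1330 - 20^2)/31 = 930/31 = 30, a_10 = floor((36 + 20)/30) = 1.
  m_11 = 30*1 - 20 = 10, d_11 = (1330 - 10^2)/30 = 1230/30 = 41, a_11 = floor((36 + 10)/41) = 1.
  m_12 = 41*1 - 10 = 31, d_12 = (1330 - 31^2)/41 = 369/41 = 9, a_12 = floor((36 + 31)/9) = 7.
  m_13 = 9*7 - 31 = 32, d_13 = (1330 - 32^2)/9 = 306/9 = 34, a_13 = floor((36 + 32)/34) = 2.
  m_14 = 34*2 - 32 = 36, d_14 = (1330 - 36^2)/34 = 34/34 = 1, a_14 = floor((36 + 36)/1) = 72.
  m_15 = 1*72 - 36 = 36, d_15 = (1330 - 36^2)/1 = 34/1 = 34: (m_15, d_15) = (m_1, d_1) = (36, 34), so from here the quotients repeat a_1, ..., a_14; the period length is 14.
So sqrt(1330) = [36; (2, 7, 1, 1, 1, 1, 4, 1, 1, 1, 1, 7, 2, 72)] with period length k = 14.
k is even, so the fundamental solution of x^2 - 1330y^2 = 1 is (p_{k-1}, q_{k-1}) = (p_13, q_13); compute convergents through index 13.
Convergents (p_i = a_i*p_{i-1} + p_{i-2}, q_i = a_i*q_{i-1} + q_{i-2} with p_{-2}=0, p_{-1}=1, q_{-2}=1, q_{-1}=0):
  i=0: a_0=36, p_0 = 36*1 + 0 = 36, q_0 = 36*0 + 1 = 1.
  i=1: a_1=2, p_1 = 2*36 + 1 = 73, q_1 = 2*1 + 0 = 2.
  i=2: a_2=7, p_2 = 7*73 + 36 = 547, q_2 = 7*2 + 1 = 15.
  i=3: a_3=1, p_3 = 1*547 + 73 = 620, q_3 = 1*15 + 2 = 17.
  i=4: a_4=1, p_4 = 1*620 + 547 = 1167, q_4 = 1*17 + 15 = 32.
  i=5: a_5=1, p_5 = 1*1167 + 620 = 1787, q_5 = 1*32 + 17 = 49.
  i=6: a_6=1, p_6 = 1*1787 + 1167 = 2954, q_6 = 1*49 + 32 = 81.
  i=7: a_7=4, p_7 = 4*2954 + 1787 = 13603, q_7 = 4*81 + 49 = 373.
  i=8: a_8=1, p_8 = 1*13603 + 2954 = 16557, q_8 = 1*373 + 81 = 454.
  i=9: a_9=1, p_9 = 1*16557 + 13603 = 30160, q_9 = 1*454 + 373 = 827.
  i=10: a_10=1, p_10 = 1*30160 + 16557 = 46717, q_10 = 1*827 + 454 = 1281.
  i=11: a_11=1, p_11 = 1*46717 + 30160 = 76877, q_11 = 1*1281 + 827 = 2108.
  i=12: a_12=7, p_12 = 7*76877 + 46717 = 584856, q_12 = 7*2108 + 1281 = 16037.
  i=13: a_13=2, p_13 = 2*584856 + 76877 = 1246589, q_13 = 2*16037 + 2108 = 34182.
Check: 1246589^2 - 1330*34182^2 = 1553984134921 - 1553984134920 = 1, so (x, y) = (1246589, 34182) solves the equation, and by the theorem it is the least positive solution.

(x, y) = (1246589, 34182)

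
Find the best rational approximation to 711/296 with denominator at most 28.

12/5

Expand x = 711/296 as a continued fraction with the Euclidean algorithm:
  711 = 2*296 + 119, so a_0 = 2.
  296 = 2*119 + 58, so a_1 = 2.
  119 = 2*58 + 3, so a_2 = 2.
  58 = 19*3 + 1, so a_3 = 19.
  3 = 3*1 + 0, so a_4 = 3.
so x = [2; 2, 2, 19, 3].
Convergents (p_i = a_i*p_{i-1} + p_{i-2}, q_i = a_i*q_{i-1} + q_{i-2} with p_{-2}=0, p_{-1}=1, q_{-2}=1, q_{-1}=0), until the denominator exceeds 28:
  i=0: a_0=2, p_0 = 2*1 + 0 = 2, q_0 = 2*0 + 1 = 1.
  i=1: a_1=2, p_1 = 2*2 + 1 = 5, q_1 = 2*1 + 0 = 2.
  i=2: a_2=2, p_2 = 2*5 + 2 = 12, q_2 = 2*2 + 1 = 5.
  i=3: a_3=19, p_3 = 19*12 + 5 = 233, q_3 = 19*5 + 2 = 97.
q_3 = 97 > 28, so the last convergent with denominator <= 28 is p_2/q_2 = 12/5.
The closest fraction with denominator <= 28 is either p_2/q_2 or the intermediate fraction (k*p_2 + p_1)/(k*q_2 + q_1) with the largest k >= 1 whose denominator stays <= 28; these approach x as k grows, and every other convergent or intermediate fraction in range is farther away.
Largest k: floor((28 - q_1)/q_2) = floor((28 - 2)/5) = 5.
That gives (5*12 + 5)/(5*5 + 2) = 65/27.
Compare the errors: |x - 12/5| = |711*5 - 12*296|/(296*5) = 3/1480, and |x - 65/27| = |711*27 - 65*296|/(296*27) = 43/7992.
Cross-multiplying, 3*7992 = 23976 < 63640 = 43*1480, so 3/1480 is smaller: the convergent 12/5 is closer to x than 65/27.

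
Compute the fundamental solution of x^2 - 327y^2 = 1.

(x, y) = (217, 12)

First expand sqrt(327) as a continued fraction. With x_i = (sqrt(327) + m_i)/d_i and (m_0, d_0) = (0, 1): a_0 = floor(sqrt(327)) = 18, since 18^2 = 324 <= 327 < 361 = 19^2.
Iterate m_{i+1} = d_i*a_i - m_i, d_{i+1} = (327 - m_{i+1}^2)/d_i, a_{i+1} = floor((a_0 + m_{i+1})/d_{i+1}):
  m_1 = 1*18 - 0 = 18, d_1 = (327 - 18^2)/1 = 3/1 = 3, a_1 = floor((18 + 18)/3) = 12.
  m_2 = 3*12 - 18 = 18, d_2 = (327 - 18^2)/3 = 3/3 = 1, a_2 = floor((18 + 18)/1) = 36.
  m_3 = 1*36 - 18 = 18, d_3 = (327 - 18^2)/1 = 3/1 = 3: (m_3, d_3) = (m_1, d_1) = (18, 3), so from here the quotients repeat a_1, a_2; the period length is 2.
So sqrt(327) = [18; (12, 36)] with period length k = 2.
k is even, so the fundamental solution of x^2 - 327y^2 = 1 is (p_{k-1}, q_{k-1}) = (p_1, q_1); compute convergents through index 1.
Convergents (p_i = a_i*p_{i-1} + p_{i-2}, q_i = a_i*q_{i-1} + q_{i-2} with p_{-2}=0, p_{-1}=1, q_{-2}=1, q_{-1}=0):
  i=0: a_0=18, p_0 = 18*1 + 0 = 18, q_0 = 18*0 + 1 = 1.
  i=1: a_1=12, p_1 = 12*18 + 1 = 217, q_1 = 12*1 + 0 = 12.
Check: 217^2 - 327*12^2 = 47089 - 47088 = 1, so (x, y) = (217, 12) solves the equation, and by the theorem it is the least positive solution.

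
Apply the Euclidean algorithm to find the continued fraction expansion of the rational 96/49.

[1; 1, 23, 2]

Run the Euclidean algorithm on 96 and 49; the successive quotients are the partial quotients a_0, a_1, ... (each step inverts the fractional part left over by the previous one):
  96 = 1*49 + 47, so a_0 = 1.
  49 = 1*47 + 2, so a_1 = 1.
  47 = 23*2 + 1, so a_2 = 23.
  2 = 2*1 + 0, so a_3 = 2.
The remainder reaches 0 after 4 divisions, so the expansion has 4 partial quotients, read off in order.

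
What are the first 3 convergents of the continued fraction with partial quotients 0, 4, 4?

Using the convergent recurrence p_i = a_i*p_{i-1} + p_{i-2}, q_i = a_i*q_{i-1} + q_{i-2} with p_{-2}=0, p_{-1}=1, q_{-2}=1, q_{-1}=0:
  i=0: a_0=0, p_0 = 0*1 + 0 = 0, q_0 = 0*0 + 1 = 1.
  i=1: a_1=4, p_1 = 4*0 + 1 = 1, q_1 = 4*1 + 0 = 4.
  i=2: a_2=4, p_2 = 4*1 + 0 = 4, q_2 = 4*4 + 1 = 17.

0/1, 1/4, 4/17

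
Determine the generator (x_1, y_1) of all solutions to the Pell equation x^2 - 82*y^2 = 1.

(x, y) = (163, 18)

First expand sqrt(82) as a continued fraction. With x_i = (sqrt(82) + m_i)/d_i and (m_0, d_0) = (0, 1): a_0 = floor(sqrt(82)) = 9, since 9^2 = 81 <= 82 < 100 = 10^2.
Iterate m_{i+1} = d_i*a_i - m_i, d_{i+1} = (82 - m_{i+1}^2)/d_i, a_{i+1} = floor((a_0 + m_{i+1})/d_{i+1}):
  m_1 = 1*9 - 0 = 9, d_1 = (82 - 9^2)/1 = 1/1 = 1, a_1 = floor((9 + 9)/1) = 18.
  m_2 = 1*18 - 9 = 9, d_2 = (82 - 9^2)/1 = 1/1 = 1: (m_2, d_2) = (m_1, d_1) = (9, 1), so from here the quotient a_1 repeats; the period length is 1.
So sqrt(82) = [9; (18)] with period length k = 1.
k is odd, so (p_{k-1}, q_{k-1}) only solves x^2 - 82y^2 = -1 and the fundamental solution of x^2 - 82y^2 = 1 is (p_{2k-1}, q_{2k-1}) = (p_1, q_1); compute convergents through index 1, running through the period twice.
Convergents (p_i = a_i*p_{i-1} + p_{i-2}, q_i = a_i*q_{i-1} + q_{i-2} with p_{-2}=0, p_{-1}=1, q_{-2}=1, q_{-1}=0):
  i=0: a_0=9, p_0 = 9*1 + 0 = 9, q_0 = 9*0 + 1 = 1.
  i=1: a_1=18, p_1 = 18*9 + 1 = 163, q_1 = 18*1 + 0 = 18.
Indeed p_0^2 - 82*q_0^2 = 81 - 82 = -1, not +1.
Check: 163^2 - 82*18^2 = 26569 - 26568 = 1, so (x, y) = (163, 18) solves the equation, and by the theorem it is the least positive solution.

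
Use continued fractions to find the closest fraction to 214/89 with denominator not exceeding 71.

Expand x = 214/89 as a continued fraction with the Euclidean algorithm:
  214 = 2*89 + 36, so a_0 = 2.
  89 = 2*36 + 17, so a_1 = 2.
  36 = 2*17 + 2, so a_2 = 2.
  17 = 8*2 + 1, so a_3 = 8.
  2 = 2*1 + 0, so a_4 = 2.
so x = [2; 2, 2, 8, 2].
Convergents (p_i = a_i*p_{i-1} + p_{i-2}, q_i = a_i*q_{i-1} + q_{i-2} with p_{-2}=0, p_{-1}=1, q_{-2}=1, q_{-1}=0), until the denominator exceeds 71:
  i=0: a_0=2, p_0 = 2*1 + 0 = 2, q_0 = 2*0 + 1 = 1.
  i=1: a_1=2, p_1 = 2*2 + 1 = 5, q_1 = 2*1 + 0 = 2.
  i=2: a_2=2, p_2 = 2*5 + 2 = 12, q_2 = 2*2 + 1 = 5.
  i=3: a_3=8, p_3 = 8*12 + 5 = 101, q_3 = 8*5 + 2 = 42.
  i=4: a_4=2, p_4 = 2*101 + 12 = 214, q_4 = 2*42 + 5 = 89.
q_4 = 89 > 71, so the last convergent with denominator <= 71 is p_3/q_3 = 101/42.
The closest fraction with denominator <= 71 is either p_3/q_3 or the intermediate fraction (k*p_3 + p_2)/(k*q_3 + q_2) with the largest k >= 1 whose denominator stays <= 71; these approach x as k grows, and every other convergent or intermediate fraction in range is farther away.
Largest k: floor((71 - q_2)/q_3) = floor((71 - 5)/42) = 1.
That gives (1*101 + 12)/(1*42 + 5) = 113/47.
Compare the errors: |x - 101/42| = |214*42 - 101*89|/(89*42) = 1/3738, and |x - 113/47| = |214*47 - 113*89|/(89*47) = 1/4183.
Cross-multiplying, 1*3738 = 3738 < 4183 = 1*4183, so 1/4183 is smaller: the intermediate fraction 113/47 is closer to x than 101/42.

113/47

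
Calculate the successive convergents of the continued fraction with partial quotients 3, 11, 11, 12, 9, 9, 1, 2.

3/1, 34/11, 377/122, 4558/1475, 41399/13397, 377149/122048, 418548/135445, 1214245/392938

Using the convergent recurrence p_i = a_i*p_{i-1} + p_{i-2}, q_i = a_i*q_{i-1} + q_{i-2} with p_{-2}=0, p_{-1}=1, q_{-2}=1, q_{-1}=0:
  i=0: a_0=3, p_0 = 3*1 + 0 = 3, q_0 = 3*0 + 1 = 1.
  i=1: a_1=11, p_1 = 11*3 + 1 = 34, q_1 = 11*1 + 0 = 11.
  i=2: a_2=11, p_2 = 11*34 + 3 = 377, q_2 = 11*11 + 1 = 122.
  i=3: a_3=12, p_3 = 12*377 + 34 = 4558, q_3 = 12*122 + 11 = 1475.
  i=4: a_4=9, p_4 = 9*4558 + 377 = 41399, q_4 = 9*1475 + 122 = 13397.
  i=5: a_5=9, p_5 = 9*41399 + 4558 = 377149, q_5 = 9*13397 + 1475 = 122048.
  i=6: a_6=1, p_6 = 1*377149 + 41399 = 418548, q_6 = 1*122048 + 13397 = 135445.
  i=7: a_7=2, p_7 = 2*418548 + 377149 = 1214245, q_7 = 2*135445 + 122048 = 392938.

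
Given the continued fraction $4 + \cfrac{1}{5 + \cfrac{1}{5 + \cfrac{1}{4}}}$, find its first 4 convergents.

4/1, 21/5, 109/26, 457/109

Using the convergent recurrence p_i = a_i*p_{i-1} + p_{i-2}, q_i = a_i*q_{i-1} + q_{i-2} with p_{-2}=0, p_{-1}=1, q_{-2}=1, q_{-1}=0:
  i=0: a_0=4, p_0 = 4*1 + 0 = 4, q_0 = 4*0 + 1 = 1.
  i=1: a_1=5, p_1 = 5*4 + 1 = 21, q_1 = 5*1 + 0 = 5.
  i=2: a_2=5, p_2 = 5*21 + 4 = 109, q_2 = 5*5 + 1 = 26.
  i=3: a_3=4, p_3 = 4*109 + 21 = 457, q_3 = 4*26 + 5 = 109.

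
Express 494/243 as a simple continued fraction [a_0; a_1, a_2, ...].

[2; 30, 2, 1, 2]

Run the Euclidean algorithm on 494 and 243; the successive quotients are the partial quotients a_0, a_1, ... (each step inverts the fractional part left over by the previous one):
  494 = 2*243 + 8, so a_0 = 2.
  243 = 30*8 + 3, so a_1 = 30.
  8 = 2*3 + 2, so a_2 = 2.
  3 = 1*2 + 1, so a_3 = 1.
  2 = 2*1 + 0, so a_4 = 2.
The remainder reaches 0 after 5 divisions, so the expansion has 5 partial quotients, read off in order.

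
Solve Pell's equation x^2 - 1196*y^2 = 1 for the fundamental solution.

First expand sqrt(1196) as a continued fraction. With x_i = (sqrt(1196) + m_i)/d_i and (m_0, d_0) = (0, 1): a_0 = floor(sqrt(1196)) = 34, since 34^2 = 1156 <= 1196 < 1225 = 35^2.
Iterate m_{i+1} = d_i*a_i - m_i, d_{i+1} = (1196 - m_{i+1}^2)/d_i, a_{i+1} = floor((a_0 + m_{i+1})/d_{i+1}):
  m_1 = 1*34 - 0 = 34, d_1 = (1196 - 34^2)/1 = 40/1 = 40, a_1 = floor((34 + 34)/40) = 1.
  m_2 = 40*1 - 34 = 6, d_2 = (1196 - 6^2)/40 = 1160/40 = 29, a_2 = floor((34 + 6)/29) = 1.
  m_3 = 29*1 - 6 = 23, d_3 = (1196 - 23^2)/29 = 667/29 = 23, a_3 = floor((34 + 23)/23) = 2.
  m_4 = 23*2 - 23 = 23, d_4 = (1196 - 23^2)/23 = 667/23 = 29, a_4 = floor((34 + 23)/29) = 1.
  m_5 = 29*1 - 23 = 6, d_5 = (1196 - 6^2)/29 = 1160/29 = 40, a_5 = floor((34 + 6)/40) = 1.
  m_6 = 40*1 - 6 = 34, d_6 = (1196 - 34^2)/40 = 40/40 = 1, a_6 = floor((34 + 34)/1) = 68.
  m_7 = 1*68 - 34 = 34, d_7 = (1196 - 34^2)/1 = 40/1 = 40: (m_7, d_7) = (m_1, d_1) = (34, 40), so from here the quotients repeat a_1, ..., a_6; the period length is 6.
So sqrt(1196) = [34; (1, 1, 2, 1, 1, 68)] with period length k = 6.
k is even, so the fundamental solution of x^2 - 1196y^2 = 1 is (p_{k-1}, q_{k-1}) = (p_5, q_5); compute convergents through index 5.
Convergents (p_i = a_i*p_{i-1} + p_{i-2}, q_i = a_i*q_{i-1} + q_{i-2} with p_{-2}=0, p_{-1}=1, q_{-2}=1, q_{-1}=0):
  i=0: a_0=34, p_0 = 34*1 + 0 = 34, q_0 = 34*0 + 1 = 1.
  i=1: a_1=1, p_1 = 1*34 + 1 = 35, q_1 = 1*1 + 0 = 1.
  i=2: a_2=1, p_2 = 1*35 + 34 = 69, q_2 = 1*1 + 1 = 2.
  i=3: a_3=2, p_3 = 2*69 + 35 = 173, q_3 = 2*2 + 1 = 5.
  i=4: a_4=1, p_4 = 1*173 + 69 = 242, q_4 = 1*5 + 2 = 7.
  i=5: a_5=1, p_5 = 1*242 + 173 = 415, q_5 = 1*7 + 5 = 12.
Check: 415^2 - 1196*12^2 = 172225 - 172224 = 1, so (x, y) = (415, 12) solves the equation, and by the theorem it is the least positive solution.

(x, y) = (415, 12)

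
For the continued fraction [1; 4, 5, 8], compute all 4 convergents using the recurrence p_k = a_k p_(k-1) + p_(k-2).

1/1, 5/4, 26/21, 213/172

Using the convergent recurrence p_i = a_i*p_{i-1} + p_{i-2}, q_i = a_i*q_{i-1} + q_{i-2} with p_{-2}=0, p_{-1}=1, q_{-2}=1, q_{-1}=0:
  i=0: a_0=1, p_0 = 1*1 + 0 = 1, q_0 = 1*0 + 1 = 1.
  i=1: a_1=4, p_1 = 4*1 + 1 = 5, q_1 = 4*1 + 0 = 4.
  i=2: a_2=5, p_2 = 5*5 + 1 = 26, q_2 = 5*4 + 1 = 21.
  i=3: a_3=8, p_3 = 8*26 + 5 = 213, q_3 = 8*21 + 4 = 172.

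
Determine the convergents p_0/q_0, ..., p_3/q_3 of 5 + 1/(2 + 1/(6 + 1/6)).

Using the convergent recurrence p_i = a_i*p_{i-1} + p_{i-2}, q_i = a_i*q_{i-1} + q_{i-2} with p_{-2}=0, p_{-1}=1, q_{-2}=1, q_{-1}=0:
  i=0: a_0=5, p_0 = 5*1 + 0 = 5, q_0 = 5*0 + 1 = 1.
  i=1: a_1=2, p_1 = 2*5 + 1 = 11, q_1 = 2*1 + 0 = 2.
  i=2: a_2=6, p_2 = 6*11 + 5 = 71, q_2 = 6*2 + 1 = 13.
  i=3: a_3=6, p_3 = 6*71 + 11 = 437, q_3 = 6*13 + 2 = 80.

5/1, 11/2, 71/13, 437/80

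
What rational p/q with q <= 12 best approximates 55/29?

19/10

Expand x = 55/29 as a continued fraction with the Euclidean algorithm:
  55 = 1*29 + 26, so a_0 = 1.
  29 = 1*26 + 3, so a_1 = 1.
  26 = 8*3 + 2, so a_2 = 8.
  3 = 1*2 + 1, so a_3 = 1.
  2 = 2*1 + 0, so a_4 = 2.
so x = [1; 1, 8, 1, 2].
Convergents (p_i = a_i*p_{i-1} + p_{i-2}, q_i = a_i*q_{i-1} + q_{i-2} with p_{-2}=0, p_{-1}=1, q_{-2}=1, q_{-1}=0), until the denominator exceeds 12:
  i=0: a_0=1, p_0 = 1*1 + 0 = 1, q_0 = 1*0 + 1 = 1.
  i=1: a_1=1, p_1 = 1*1 + 1 = 2, q_1 = 1*1 + 0 = 1.
  i=2: a_2=8, p_2 = 8*2 + 1 = 17, q_2 = 8*1 + 1 = 9.
  i=3: a_3=1, p_3 = 1*17 + 2 = 19, q_3 = 1*9 + 1 = 10.
  i=4: a_4=2, p_4 = 2*19 + 17 = 55, q_4 = 2*10 + 9 = 29.
q_4 = 29 > 12, so the last convergent with denominator <= 12 is p_3/q_3 = 19/10.
The closest fraction with denominator <= 12 is either p_3/q_3 or the intermediate fraction (k*p_3 + p_2)/(k*q_3 + q_2) with the largest k >= 1 whose denominator stays <= 12; these approach x as k grows, and every other convergent or intermediate fraction in range is farther away.
Largest k: floor((12 - q_2)/q_3) = floor((12 - 9)/10) = 0.
Since k = 0, no intermediate fraction beyond p_3/q_3 has denominator <= 12, so the convergent 19/10 is the closest (its error is |55*10 - 19*29|/(29*10) = 1/290).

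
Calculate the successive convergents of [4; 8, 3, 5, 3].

Using the convergent recurrence p_i = a_i*p_{i-1} + p_{i-2}, q_i = a_i*q_{i-1} + q_{i-2} with p_{-2}=0, p_{-1}=1, q_{-2}=1, q_{-1}=0:
  i=0: a_0=4, p_0 = 4*1 + 0 = 4, q_0 = 4*0 + 1 = 1.
  i=1: a_1=8, p_1 = 8*4 + 1 = 33, q_1 = 8*1 + 0 = 8.
  i=2: a_2=3, p_2 = 3*33 + 4 = 103, q_2 = 3*8 + 1 = 25.
  i=3: a_3=5, p_3 = 5*103 + 33 = 548, q_3 = 5*25 + 8 = 133.
  i=4: a_4=3, p_4 = 3*548 + 103 = 1747, q_4 = 3*133 + 25 = 424.

4/1, 33/8, 103/25, 548/133, 1747/424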